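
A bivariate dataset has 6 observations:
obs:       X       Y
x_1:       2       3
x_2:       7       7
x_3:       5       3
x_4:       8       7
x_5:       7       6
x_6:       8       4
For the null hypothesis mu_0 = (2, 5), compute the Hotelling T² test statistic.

Step 1 — sample mean vector:
  mean(X) = (2 + 7 + 5 + 8 + 7 + 8) / 6 = 37/6 = 6.1667
  mean(Y) = (3 + 7 + 3 + 7 + 6 + 4) / 6 = 30/6 = 5
  x̄ = (6.1667, 5),  deviation x̄ - mu_0 = (6.1667, 5) - (2, 5) = (4.1667, 0).

Step 2 — sample covariance matrix, S[i,j] = (1/(n-1)) · Σ_k (x_{k,i} - mean_i) · (x_{k,j} - mean_j), divisor n-1 = 5:
  S[X,X] = ((-4.1667)·(-4.1667) + (0.8333)·(0.8333) + (-1.1667)·(-1.1667) + (1.8333)·(1.8333) + (0.8333)·(0.8333) + (1.8333)·(1.8333)) / 5 = 26.8333/5 = 5.3667
  S[X,Y] = ((-4.1667)·(-2) + (0.8333)·(2) + (-1.1667)·(-2) + (1.8333)·(2) + (0.8333)·(1) + (1.8333)·(-1)) / 5 = 15/5 = 3
  S[Y,Y] = ((-2)·(-2) + (2)·(2) + (-2)·(-2) + (2)·(2) + (1)·(1) + (-1)·(-1)) / 5 = 18/5 = 3.6
  S = [[5.3667, 3],
 [3, 3.6]].

Step 3 — invert S. det(S) = 5.3667·3.6 - (3)² = 10.32.
  S^{-1} = (1/det) · [[d, -b], [-b, a]] = [[0.3488, -0.2907],
 [-0.2907, 0.52]].

Step 4 — quadratic form (x̄ - mu_0)^T · S^{-1} · (x̄ - mu_0):
  S^{-1} · (x̄ - mu_0) = (1.4535, -1.2112),
  (x̄ - mu_0)^T · [...] = (4.1667)·(1.4535) + (0)·(-1.2112) = 6.0562.

Step 5 — scale by n: T² = 6 · 6.0562 = 36.3372.

T² ≈ 36.3372


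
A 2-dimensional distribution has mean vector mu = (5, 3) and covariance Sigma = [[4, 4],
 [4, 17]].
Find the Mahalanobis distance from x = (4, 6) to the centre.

Step 1 — centre the observation: (x - mu) = (-1, 3).

Step 2 — invert Sigma. det(Sigma) = 4·17 - (4)² = 52.
  Sigma^{-1} = (1/det) · [[d, -b], [-b, a]] = [[0.3269, -0.0769],
 [-0.0769, 0.0769]].

Step 3 — form the quadratic (x - mu)^T · Sigma^{-1} · (x - mu):
  Sigma^{-1} · (x - mu) = (-0.5577, 0.3077).
  (x - mu)^T · [Sigma^{-1} · (x - mu)] = (-1)·(-0.5577) + (3)·(0.3077) = 1.4808.

Step 4 — take square root: d = √(1.4808) ≈ 1.2169.

d(x, mu) = √(1.4808) ≈ 1.2169


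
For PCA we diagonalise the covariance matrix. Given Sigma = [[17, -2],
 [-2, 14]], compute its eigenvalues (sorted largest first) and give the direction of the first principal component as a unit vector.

Step 1 — characteristic polynomial of 2×2 Sigma:
  det(Sigma - λI) = λ² - trace · λ + det = 0.
  trace = 17 + 14 = 31, det = 17·14 - (-2)² = 234.
Step 2 — discriminant:
  Δ = trace² - 4·det = 961 - 936 = 25.
Step 3 — eigenvalues:
  λ = (trace ± √Δ)/2 = (31 ± 5)/2,
  λ_1 = 18,  λ_2 = 13.

Step 4 — unit eigenvector for λ_1: solve (Sigma - λ_1 I)v = 0. First row:
  (17 - 18)·v_x + (-2)·v_y = 0, i.e. (-1)·v_x + (-2)·v_y = 0,
  so v ∝ (b, λ_1 - a) = (-2, 1); multiply by -1 so the first entry is positive: u = (2, -1).
  ||u|| = √((2)² + (-1)²) = √(5) ≈ 2.2361,
  v_1 = u/||u|| ≈ (0.8944, -0.4472) (||v_1|| = 1).

λ_1 = 18,  λ_2 = 13;  v_1 ≈ (0.8944, -0.4472)


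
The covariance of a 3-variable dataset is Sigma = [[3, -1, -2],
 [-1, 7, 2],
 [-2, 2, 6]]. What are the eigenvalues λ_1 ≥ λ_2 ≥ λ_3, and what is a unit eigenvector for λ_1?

Step 1 — characteristic polynomial p(λ) = det(λI - Sigma) = λ³ - tr·λ² + c_1·λ - det, where tr = trace, c_1 = sum of the principal 2×2 minors, det = det(Sigma):
  tr = 3 + 7 + 6 = 16,
  c_1 = (3·7 - (-1)²) + (3·6 - (-2)²) + (7·6 - (2)²) = 20 + 14 + 38 = 72,
  det = 3·(7·6 - (2)²) - (-1)·((-1)·6 - (2)·(-2)) + (-2)·((-1)·(2) - 7·(-2)) = 3·(38) - (-1)·(-2) + (-2)·(12) = 88.
  So p(λ) = λ³ - 16λ² + 72λ - 88.
Step 2 — look for an integer root (rational root theorem: any rational root is an integer divisor of 88). Testing λ = 2:
  p(2) = 8 - 64 + 144 - 88 = 0  ✓
  Dividing out (λ - 2): p(λ) = (λ - 2)(λ² - 14λ + 44).
Step 3 — remaining eigenvalues from the quadratic λ² - 14λ + 44 = 0:
  Δ = 14² - 4·44 = 196 - 176 = 20,  λ = (14 ± √20)/2 = (14 ± 4.4721)/2 ≈ 9.2361 or 4.7639.
  Sorted: λ_1 = 9.2361,  λ_2 = 4.7639,  λ_3 = 2  (check: sum = 16 = tr ✓).

Step 4 — unit eigenvector for λ_1 ≈ 9.2361: v spans the null space of (Sigma - λ_1 I), whose rows are
  r_1 = (-6.2361, -1, -2),  r_2 = (-1, -2.2361, 2),  r_3 = (-2, 2, -3.2361).
  v is orthogonal to every row, so take v ∝ r_1 × r_2 = ((-1)·(2) - (-2)·(-2.2361), (-2)·(-1) - (-6.2361)·(2), (-6.2361)·(-2.2361) - (-1)·(-1)) ≈ (-6.4721, 14.4721, 12.9443).
  Rescale (multiply by -1 so the first nonzero entry is positive): u = (6.4721, -14.4721, -12.9443).
  ||u|| = √((6.4721)² + (-14.4721)² + (-12.9443)²) = √(418.8854) ≈ 20.4667,  v_1 = u/||u|| ≈ (0.3162, -0.7071, -0.6325) (||v_1|| = 1).

λ_1 = 9.2361,  λ_2 = 4.7639,  λ_3 = 2;  v_1 ≈ (0.3162, -0.7071, -0.6325)


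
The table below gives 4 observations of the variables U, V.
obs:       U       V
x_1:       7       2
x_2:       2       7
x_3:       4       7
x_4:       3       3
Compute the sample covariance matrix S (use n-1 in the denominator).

Step 1 — column means:
  mean(U) = (7 + 2 + 4 + 3) / 4 = 16/4 = 4
  mean(V) = (2 + 7 + 7 + 3) / 4 = 19/4 = 4.75

Step 2 — sample covariance S[i,j] = (1/(n-1)) · Σ_k (x_{k,i} - mean_i) · (x_{k,j} - mean_j), with n-1 = 3.
  S[U,U] = ((3)·(3) + (-2)·(-2) + (0)·(0) + (-1)·(-1)) / 3 = 14/3 = 4.6667
  S[U,V] = ((3)·(-2.75) + (-2)·(2.25) + (0)·(2.25) + (-1)·(-1.75)) / 3 = -11/3 = -3.6667
  S[V,V] = ((-2.75)·(-2.75) + (2.25)·(2.25) + (2.25)·(2.25) + (-1.75)·(-1.75)) / 3 = 20.75/3 = 6.9167

S is symmetric (S[j,i] = S[i,j]). Assembling:

S = [[4.6667, -3.6667],
 [-3.6667, 6.9167]]


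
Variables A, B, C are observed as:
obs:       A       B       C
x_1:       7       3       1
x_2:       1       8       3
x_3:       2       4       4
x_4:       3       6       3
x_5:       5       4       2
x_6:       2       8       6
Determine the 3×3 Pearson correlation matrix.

Step 1 — column means:
  mean(A) = (7 + 1 + 2 + 3 + 5 + 2) / 6 = 20/6 = 3.3333
  mean(B) = (3 + 8 + 4 + 6 + 4 + 8) / 6 = 33/6 = 5.5
  mean(C) = (1 + 3 + 4 + 3 + 2 + 6) / 6 = 19/6 = 3.1667

Step 2 — sample variances and covariances s[i,j] = (1/(n-1)) · Σ_k (x_{k,i} - mean_i) · (x_{k,j} - mean_j), with n-1 = 5:
  s[A,A] = ((3.6667)·(3.6667) + (-2.3333)·(-2.3333) + (-1.3333)·(-1.3333) + (-0.3333)·(-0.3333) + (1.6667)·(1.6667) + (-1.3333)·(-1.3333)) / 5 = 25.3333/5 = 5.0667
  s[A,B] = ((3.6667)·(-2.5) + (-2.3333)·(2.5) + (-1.3333)·(-1.5) + (-0.3333)·(0.5) + (1.6667)·(-1.5) + (-1.3333)·(2.5)) / 5 = -19/5 = -3.8
  s[A,C] = ((3.6667)·(-2.1667) + (-2.3333)·(-0.1667) + (-1.3333)·(0.8333) + (-0.3333)·(-0.1667) + (1.6667)·(-1.1667) + (-1.3333)·(2.8333)) / 5 = -14.3333/5 = -2.8667
  s[B,B] = ((-2.5)·(-2.5) + (2.5)·(2.5) + (-1.5)·(-1.5) + (0.5)·(0.5) + (-1.5)·(-1.5) + (2.5)·(2.5)) / 5 = 23.5/5 = 4.7
  s[B,C] = ((-2.5)·(-2.1667) + (2.5)·(-0.1667) + (-1.5)·(0.8333) + (0.5)·(-0.1667) + (-1.5)·(-1.1667) + (2.5)·(2.8333)) / 5 = 12.5/5 = 2.5
  s[C,C] = ((-2.1667)·(-2.1667) + (-0.1667)·(-0.1667) + (0.8333)·(0.8333) + (-0.1667)·(-0.1667) + (-1.1667)·(-1.1667) + (2.8333)·(2.8333)) / 5 = 14.8333/5 = 2.9667
  Sample standard deviations s_i = √(s[i,i]):
  s(A) = √(5.0667) = 2.2509
  s(B) = √(4.7) = 2.1679
  s(C) = √(2.9667) = 1.7224

Step 3 — r_{ij} = s_{ij} / (s_i · s_j):
  r[A,A] = 1 (diagonal).
  r[A,B] = -3.8 / (2.2509 · 2.1679) = -3.8 / 4.8799 = -0.7787
  r[A,C] = -2.8667 / (2.2509 · 1.7224) = -2.8667 / 3.877 = -0.7394
  r[B,B] = 1 (diagonal).
  r[B,C] = 2.5 / (2.1679 · 1.7224) = 2.5 / 3.7341 = 0.6695
  r[C,C] = 1 (diagonal).

R is symmetric with unit diagonal. Assembling:

R = [[1, -0.7787, -0.7394],
 [-0.7787, 1, 0.6695],
 [-0.7394, 0.6695, 1]]


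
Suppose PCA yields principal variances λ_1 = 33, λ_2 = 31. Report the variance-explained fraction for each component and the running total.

Step 1 — total variance = trace(Sigma) = Σ λ_i = 33 + 31 = 64.

Step 2 — fraction explained by component i = λ_i / Σ λ:
  PC1: 33/64 = 0.5156
  PC2: 31/64 = 0.4844

Step 3 — cumulative fraction after k components = (λ_1 + ... + λ_k) / Σ λ:
  k = 1: 33/64 = 0.5156
  k = 2: (33 + 31)/64 = 64/64 = 1

Summary (fraction, with percent):

explained: PC1 0.5156 (51.56%), PC2 0.4844 (48.44%);  cumulative: 0.5156, 1


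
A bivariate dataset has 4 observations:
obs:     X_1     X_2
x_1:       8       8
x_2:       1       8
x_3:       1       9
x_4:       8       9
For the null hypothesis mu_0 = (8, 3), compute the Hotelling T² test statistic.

Step 1 — sample mean vector:
  mean(X_1) = (8 + 1 + 1 + 8) / 4 = 18/4 = 4.5
  mean(X_2) = (8 + 8 + 9 + 9) / 4 = 34/4 = 8.5
  x̄ = (4.5, 8.5),  deviation x̄ - mu_0 = (4.5, 8.5) - (8, 3) = (-3.5, 5.5).

Step 2 — sample covariance matrix, S[i,j] = (1/(n-1)) · Σ_k (x_{k,i} - mean_i) · (x_{k,j} - mean_j), divisor n-1 = 3:
  S[X_1,X_1] = ((3.5)·(3.5) + (-3.5)·(-3.5) + (-3.5)·(-3.5) + (3.5)·(3.5)) / 3 = 49/3 = 16.3333
  S[X_1,X_2] = ((3.5)·(-0.5) + (-3.5)·(-0.5) + (-3.5)·(0.5) + (3.5)·(0.5)) / 3 = 0/3 = 0
  S[X_2,X_2] = ((-0.5)·(-0.5) + (-0.5)·(-0.5) + (0.5)·(0.5) + (0.5)·(0.5)) / 3 = 1/3 = 0.3333
  S = [[16.3333, 0],
 [0, 0.3333]].

Step 3 — invert S. det(S) = 16.3333·0.3333 - (0)² = 5.4444.
  S^{-1} = (1/det) · [[d, -b], [-b, a]] = [[0.0612, 0],
 [0, 3]].

Step 4 — quadratic form (x̄ - mu_0)^T · S^{-1} · (x̄ - mu_0):
  S^{-1} · (x̄ - mu_0) = (-0.2143, 16.5),
  (x̄ - mu_0)^T · [...] = (-3.5)·(-0.2143) + (5.5)·(16.5) = 91.5.

Step 5 — scale by n: T² = 4 · 91.5 = 366.

T² ≈ 366


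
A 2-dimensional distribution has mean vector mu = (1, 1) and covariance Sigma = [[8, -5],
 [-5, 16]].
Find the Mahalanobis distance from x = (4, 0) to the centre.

Step 1 — centre the observation: (x - mu) = (3, -1).

Step 2 — invert Sigma. det(Sigma) = 8·16 - (-5)² = 103.
  Sigma^{-1} = (1/det) · [[d, -b], [-b, a]] = [[0.1553, 0.0485],
 [0.0485, 0.0777]].

Step 3 — form the quadratic (x - mu)^T · Sigma^{-1} · (x - mu):
  Sigma^{-1} · (x - mu) = (0.4175, 0.068).
  (x - mu)^T · [Sigma^{-1} · (x - mu)] = (3)·(0.4175) + (-1)·(0.068) = 1.1845.

Step 4 — take square root: d = √(1.1845) ≈ 1.0883.

d(x, mu) = √(1.1845) ≈ 1.0883


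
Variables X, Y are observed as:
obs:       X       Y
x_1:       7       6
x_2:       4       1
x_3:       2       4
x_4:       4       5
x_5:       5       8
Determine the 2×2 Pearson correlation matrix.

Step 1 — column means:
  mean(X) = (7 + 4 + 2 + 4 + 5) / 5 = 22/5 = 4.4
  mean(Y) = (6 + 1 + 4 + 5 + 8) / 5 = 24/5 = 4.8

Step 2 — sample variances and covariances s[i,j] = (1/(n-1)) · Σ_k (x_{k,i} - mean_i) · (x_{k,j} - mean_j), with n-1 = 4:
  s[X,X] = ((2.6)·(2.6) + (-0.4)·(-0.4) + (-2.4)·(-2.4) + (-0.4)·(-0.4) + (0.6)·(0.6)) / 4 = 13.2/4 = 3.3
  s[X,Y] = ((2.6)·(1.2) + (-0.4)·(-3.8) + (-2.4)·(-0.8) + (-0.4)·(0.2) + (0.6)·(3.2)) / 4 = 8.4/4 = 2.1
  s[Y,Y] = ((1.2)·(1.2) + (-3.8)·(-3.8) + (-0.8)·(-0.8) + (0.2)·(0.2) + (3.2)·(3.2)) / 4 = 26.8/4 = 6.7
  Sample standard deviations s_i = √(s[i,i]):
  s(X) = √(3.3) = 1.8166
  s(Y) = √(6.7) = 2.5884

Step 3 — r_{ij} = s_{ij} / (s_i · s_j):
  r[X,X] = 1 (diagonal).
  r[X,Y] = 2.1 / (1.8166 · 2.5884) = 2.1 / 4.7021 = 0.4466
  r[Y,Y] = 1 (diagonal).

R is symmetric with unit diagonal. Assembling:

R = [[1, 0.4466],
 [0.4466, 1]]


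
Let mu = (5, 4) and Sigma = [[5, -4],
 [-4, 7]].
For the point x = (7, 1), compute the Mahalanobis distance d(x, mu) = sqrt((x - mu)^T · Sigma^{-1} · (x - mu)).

Step 1 — centre the observation: (x - mu) = (2, -3).

Step 2 — invert Sigma. det(Sigma) = 5·7 - (-4)² = 19.
  Sigma^{-1} = (1/det) · [[d, -b], [-b, a]] = [[0.3684, 0.2105],
 [0.2105, 0.2632]].

Step 3 — form the quadratic (x - mu)^T · Sigma^{-1} · (x - mu):
  Sigma^{-1} · (x - mu) = (0.1053, -0.3684).
  (x - mu)^T · [Sigma^{-1} · (x - mu)] = (2)·(0.1053) + (-3)·(-0.3684) = 1.3158.

Step 4 — take square root: d = √(1.3158) ≈ 1.1471.

d(x, mu) = √(1.3158) ≈ 1.1471


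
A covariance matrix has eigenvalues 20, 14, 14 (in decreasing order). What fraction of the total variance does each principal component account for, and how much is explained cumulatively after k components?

Step 1 — total variance = trace(Sigma) = Σ λ_i = 20 + 14 + 14 = 48.

Step 2 — fraction explained by component i = λ_i / Σ λ:
  PC1: 20/48 = 0.4167
  PC2: 14/48 = 0.2917
  PC3: 14/48 = 0.2917

Step 3 — cumulative fraction after k components = (λ_1 + ... + λ_k) / Σ λ:
  k = 1: 20/48 = 0.4167
  k = 2: (20 + 14)/48 = 34/48 = 0.7083
  k = 3: (20 + 14 + 14)/48 = 48/48 = 1

Summary (fraction, with percent):

explained: PC1 0.4167 (41.67%), PC2 0.2917 (29.17%), PC3 0.2917 (29.17%);  cumulative: 0.4167, 0.7083, 1


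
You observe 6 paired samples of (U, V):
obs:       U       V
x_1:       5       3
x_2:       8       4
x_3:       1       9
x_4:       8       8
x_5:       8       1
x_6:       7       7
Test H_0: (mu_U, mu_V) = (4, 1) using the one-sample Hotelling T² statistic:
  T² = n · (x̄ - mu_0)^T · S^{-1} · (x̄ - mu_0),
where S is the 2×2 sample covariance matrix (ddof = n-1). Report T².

Step 1 — sample mean vector:
  mean(U) = (5 + 8 + 1 + 8 + 8 + 7) / 6 = 37/6 = 6.1667
  mean(V) = (3 + 4 + 9 + 8 + 1 + 7) / 6 = 32/6 = 5.3333
  x̄ = (6.1667, 5.3333),  deviation x̄ - mu_0 = (6.1667, 5.3333) - (4, 1) = (2.1667, 4.3333).

Step 2 — sample covariance matrix, S[i,j] = (1/(n-1)) · Σ_k (x_{k,i} - mean_i) · (x_{k,j} - mean_j), divisor n-1 = 5:
  S[U,U] = ((-1.1667)·(-1.1667) + (1.8333)·(1.8333) + (-5.1667)·(-5.1667) + (1.8333)·(1.8333) + (1.8333)·(1.8333) + (0.8333)·(0.8333)) / 5 = 38.8333/5 = 7.7667
  S[U,V] = ((-1.1667)·(-2.3333) + (1.8333)·(-1.3333) + (-5.1667)·(3.6667) + (1.8333)·(2.6667) + (1.8333)·(-4.3333) + (0.8333)·(1.6667)) / 5 = -20.3333/5 = -4.0667
  S[V,V] = ((-2.3333)·(-2.3333) + (-1.3333)·(-1.3333) + (3.6667)·(3.6667) + (2.6667)·(2.6667) + (-4.3333)·(-4.3333) + (1.6667)·(1.6667)) / 5 = 49.3333/5 = 9.8667
  S = [[7.7667, -4.0667],
 [-4.0667, 9.8667]].

Step 3 — invert S. det(S) = 7.7667·9.8667 - (-4.0667)² = 60.0933.
  S^{-1} = (1/det) · [[d, -b], [-b, a]] = [[0.1642, 0.0677],
 [0.0677, 0.1292]].

Step 4 — quadratic form (x̄ - mu_0)^T · S^{-1} · (x̄ - mu_0):
  S^{-1} · (x̄ - mu_0) = (0.649, 0.7067),
  (x̄ - mu_0)^T · [...] = (2.1667)·(0.649) + (4.3333)·(0.7067) = 4.4684.

Step 5 — scale by n: T² = 6 · 4.4684 = 26.8105.

T² ≈ 26.8105


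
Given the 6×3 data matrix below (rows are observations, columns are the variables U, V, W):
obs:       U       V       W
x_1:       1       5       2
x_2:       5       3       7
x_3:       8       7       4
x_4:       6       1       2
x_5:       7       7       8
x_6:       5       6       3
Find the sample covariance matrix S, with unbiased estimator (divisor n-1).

Step 1 — column means:
  mean(U) = (1 + 5 + 8 + 6 + 7 + 5) / 6 = 32/6 = 5.3333
  mean(V) = (5 + 3 + 7 + 1 + 7 + 6) / 6 = 29/6 = 4.8333
  mean(W) = (2 + 7 + 4 + 2 + 8 + 3) / 6 = 26/6 = 4.3333

Step 2 — sample covariance S[i,j] = (1/(n-1)) · Σ_k (x_{k,i} - mean_i) · (x_{k,j} - mean_j), with n-1 = 5.
  S[U,U] = ((-4.3333)·(-4.3333) + (-0.3333)·(-0.3333) + (2.6667)·(2.6667) + (0.6667)·(0.6667) + (1.6667)·(1.6667) + (-0.3333)·(-0.3333)) / 5 = 29.3333/5 = 5.8667
  S[U,V] = ((-4.3333)·(0.1667) + (-0.3333)·(-1.8333) + (2.6667)·(2.1667) + (0.6667)·(-3.8333) + (1.6667)·(2.1667) + (-0.3333)·(1.1667)) / 5 = 6.3333/5 = 1.2667
  S[U,W] = ((-4.3333)·(-2.3333) + (-0.3333)·(2.6667) + (2.6667)·(-0.3333) + (0.6667)·(-2.3333) + (1.6667)·(3.6667) + (-0.3333)·(-1.3333)) / 5 = 13.3333/5 = 2.6667
  S[V,V] = ((0.1667)·(0.1667) + (-1.8333)·(-1.8333) + (2.1667)·(2.1667) + (-3.8333)·(-3.8333) + (2.1667)·(2.1667) + (1.1667)·(1.1667)) / 5 = 28.8333/5 = 5.7667
  S[V,W] = ((0.1667)·(-2.3333) + (-1.8333)·(2.6667) + (2.1667)·(-0.3333) + (-3.8333)·(-2.3333) + (2.1667)·(3.6667) + (1.1667)·(-1.3333)) / 5 = 9.3333/5 = 1.8667
  S[W,W] = ((-2.3333)·(-2.3333) + (2.6667)·(2.6667) + (-0.3333)·(-0.3333) + (-2.3333)·(-2.3333) + (3.6667)·(3.6667) + (-1.3333)·(-1.3333)) / 5 = 33.3333/5 = 6.6667

S is symmetric (S[j,i] = S[i,j]). Assembling:

S = [[5.8667, 1.2667, 2.6667],
 [1.2667, 5.7667, 1.8667],
 [2.6667, 1.8667, 6.6667]]


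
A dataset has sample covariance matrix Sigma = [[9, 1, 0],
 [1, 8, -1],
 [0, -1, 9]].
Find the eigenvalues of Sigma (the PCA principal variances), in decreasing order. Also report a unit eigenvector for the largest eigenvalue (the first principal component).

Step 1 — characteristic polynomial p(λ) = det(λI - Sigma) = λ³ - tr·λ² + c_1·λ - det, where tr = trace, c_1 = sum of the principal 2×2 minors, det = det(Sigma):
  tr = 9 + 8 + 9 = 26,
  c_1 = (9·8 - (1)²) + (9·9 - (0)²) + (8·9 - (-1)²) = 71 + 81 + 71 = 223,
  det = 9·(8·9 - (-1)²) - (1)·((1)·9 - (-1)·(0)) + (0)·((1)·(-1) - 8·(0)) = 9·(71) - (1)·(9) + (0)·(-1) = 630.
  So p(λ) = λ³ - 26λ² + 223λ - 630.
Step 2 — look for an integer root (rational root theorem: any rational root is an integer divisor of 630). Testing λ = 7:
  p(7) = 343 - 1274 + 1561 - 630 = 0  ✓
  Dividing out (λ - 7): p(λ) = (λ - 7)(λ² - 19λ + 90).
Step 3 — remaining eigenvalues from the quadratic λ² - 19λ + 90 = 0:
  Δ = 19² - 4·90 = 361 - 360 = 1,  λ = (19 ± √1)/2 = (19 ± 1)/2 = 10 or 9.
  Sorted: λ_1 = 10,  λ_2 = 9,  λ_3 = 7  (check: sum = 26 = tr ✓).

Step 4 — unit eigenvector for λ_1 = 10: v spans the null space of (Sigma - λ_1 I), whose rows are
  r_1 = (-1, 1, 0),  r_2 = (1, -2, -1),  r_3 = (0, -1, -1).
  v is orthogonal to every row, so take v ∝ r_1 × r_2 = ((1)·(-1) - (0)·(-2), (0)·(1) - (-1)·(-1), (-1)·(-2) - (1)·(1)) = (-1, -1, 1).
  Rescale (multiply by -1 so the first nonzero entry is positive): u = (1, 1, -1).
  ||u|| = √((1)² + (1)² + (-1)²) = √(3) ≈ 1.7321,  v_1 = u/||u|| ≈ (0.5774, 0.5774, -0.5774) (||v_1|| = 1).

λ_1 = 10,  λ_2 = 9,  λ_3 = 7;  v_1 ≈ (0.5774, 0.5774, -0.5774)


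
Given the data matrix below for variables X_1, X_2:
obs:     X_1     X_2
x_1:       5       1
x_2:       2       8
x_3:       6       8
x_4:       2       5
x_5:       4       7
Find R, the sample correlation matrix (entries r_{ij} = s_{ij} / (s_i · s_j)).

Step 1 — column means:
  mean(X_1) = (5 + 2 + 6 + 2 + 4) / 5 = 19/5 = 3.8
  mean(X_2) = (1 + 8 + 8 + 5 + 7) / 5 = 29/5 = 5.8

Step 2 — sample variances and covariances s[i,j] = (1/(n-1)) · Σ_k (x_{k,i} - mean_i) · (x_{k,j} - mean_j), with n-1 = 4:
  s[X_1,X_1] = ((1.2)·(1.2) + (-1.8)·(-1.8) + (2.2)·(2.2) + (-1.8)·(-1.8) + (0.2)·(0.2)) / 4 = 12.8/4 = 3.2
  s[X_1,X_2] = ((1.2)·(-4.8) + (-1.8)·(2.2) + (2.2)·(2.2) + (-1.8)·(-0.8) + (0.2)·(1.2)) / 4 = -3.2/4 = -0.8
  s[X_2,X_2] = ((-4.8)·(-4.8) + (2.2)·(2.2) + (2.2)·(2.2) + (-0.8)·(-0.8) + (1.2)·(1.2)) / 4 = 34.8/4 = 8.7
  Sample standard deviations s_i = √(s[i,i]):
  s(X_1) = √(3.2) = 1.7889
  s(X_2) = √(8.7) = 2.9496

Step 3 — r_{ij} = s_{ij} / (s_i · s_j):
  r[X_1,X_1] = 1 (diagonal).
  r[X_1,X_2] = -0.8 / (1.7889 · 2.9496) = -0.8 / 5.2764 = -0.1516
  r[X_2,X_2] = 1 (diagonal).

R is symmetric with unit diagonal. Assembling:

R = [[1, -0.1516],
 [-0.1516, 1]]


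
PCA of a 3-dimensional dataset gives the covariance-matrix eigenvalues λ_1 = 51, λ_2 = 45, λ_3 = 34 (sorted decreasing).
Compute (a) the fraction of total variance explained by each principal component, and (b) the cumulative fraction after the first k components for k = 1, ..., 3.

Step 1 — total variance = trace(Sigma) = Σ λ_i = 51 + 45 + 34 = 130.

Step 2 — fraction explained by component i = λ_i / Σ λ:
  PC1: 51/130 = 0.3923
  PC2: 45/130 = 0.3462
  PC3: 34/130 = 0.2615

Step 3 — cumulative fraction after k components = (λ_1 + ... + λ_k) / Σ λ:
  k = 1: 51/130 = 0.3923
  k = 2: (51 + 45)/130 = 96/130 = 0.7385
  k = 3: (51 + 45 + 34)/130 = 130/130 = 1

Summary (fraction, with percent):

explained: PC1 0.3923 (39.23%), PC2 0.3462 (34.62%), PC3 0.2615 (26.15%);  cumulative: 0.3923, 0.7385, 1


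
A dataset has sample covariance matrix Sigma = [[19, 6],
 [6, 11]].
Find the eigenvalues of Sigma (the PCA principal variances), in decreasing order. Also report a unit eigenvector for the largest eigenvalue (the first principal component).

Step 1 — characteristic polynomial of 2×2 Sigma:
  det(Sigma - λI) = λ² - trace · λ + det = 0.
  trace = 19 + 11 = 30, det = 19·11 - (6)² = 173.
Step 2 — discriminant:
  Δ = trace² - 4·det = 900 - 692 = 208.
Step 3 — eigenvalues:
  λ = (trace ± √Δ)/2 = (30 ± 14.4222)/2,
  λ_1 = 22.2111,  λ_2 = 7.7889.

Step 4 — unit eigenvector for λ_1: solve (Sigma - λ_1 I)v = 0. First row:
  (19 - 22.2111)·v_x + (6)·v_y = 0, i.e. (-3.2111)·v_x + (6)·v_y = 0,
  so v ∝ (b, λ_1 - a) = (6, 3.2111) = u.
  ||u|| = √((6)² + (3.2111)²) = √(46.3112) ≈ 6.8052,
  v_1 = u/||u|| ≈ (0.8817, 0.4719) (||v_1|| = 1).

λ_1 = 22.2111,  λ_2 = 7.7889;  v_1 ≈ (0.8817, 0.4719)


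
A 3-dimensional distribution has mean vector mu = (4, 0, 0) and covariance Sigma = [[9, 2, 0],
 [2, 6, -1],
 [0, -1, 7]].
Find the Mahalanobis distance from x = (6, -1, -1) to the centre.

Step 1 — centre the observation: (x - mu) = (2, -1, -1).

Step 2 — invert Sigma (cofactor / det for 3×3, or solve directly):
  Sigma^{-1} = [[0.1202, -0.0411, -0.0059],
 [-0.0411, 0.1848, 0.0264],
 [-0.0059, 0.0264, 0.1466]].

Step 3 — form the quadratic (x - mu)^T · Sigma^{-1} · (x - mu):
  Sigma^{-1} · (x - mu) = (0.2874, -0.2933, -0.1848).
  (x - mu)^T · [Sigma^{-1} · (x - mu)] = (2)·(0.2874) + (-1)·(-0.2933) + (-1)·(-0.1848) = 1.0528.

Step 4 — take square root: d = √(1.0528) ≈ 1.0261.

d(x, mu) = √(1.0528) ≈ 1.0261


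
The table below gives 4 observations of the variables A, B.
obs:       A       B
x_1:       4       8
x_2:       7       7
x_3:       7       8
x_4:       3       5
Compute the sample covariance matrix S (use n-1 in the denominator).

Step 1 — column means:
  mean(A) = (4 + 7 + 7 + 3) / 4 = 21/4 = 5.25
  mean(B) = (8 + 7 + 8 + 5) / 4 = 28/4 = 7

Step 2 — sample covariance S[i,j] = (1/(n-1)) · Σ_k (x_{k,i} - mean_i) · (x_{k,j} - mean_j), with n-1 = 3.
  S[A,A] = ((-1.25)·(-1.25) + (1.75)·(1.75) + (1.75)·(1.75) + (-2.25)·(-2.25)) / 3 = 12.75/3 = 4.25
  S[A,B] = ((-1.25)·(1) + (1.75)·(0) + (1.75)·(1) + (-2.25)·(-2)) / 3 = 5/3 = 1.6667
  S[B,B] = ((1)·(1) + (0)·(0) + (1)·(1) + (-2)·(-2)) / 3 = 6/3 = 2

S is symmetric (S[j,i] = S[i,j]). Assembling:

S = [[4.25, 1.6667],
 [1.6667, 2]]


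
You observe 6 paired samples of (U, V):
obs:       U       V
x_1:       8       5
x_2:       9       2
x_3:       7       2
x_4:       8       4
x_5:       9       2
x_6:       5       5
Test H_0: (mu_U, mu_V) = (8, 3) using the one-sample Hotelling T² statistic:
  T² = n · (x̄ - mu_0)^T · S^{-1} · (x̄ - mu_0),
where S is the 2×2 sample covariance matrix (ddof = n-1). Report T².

Step 1 — sample mean vector:
  mean(U) = (8 + 9 + 7 + 8 + 9 + 5) / 6 = 46/6 = 7.6667
  mean(V) = (5 + 2 + 2 + 4 + 2 + 5) / 6 = 20/6 = 3.3333
  x̄ = (7.6667, 3.3333),  deviation x̄ - mu_0 = (7.6667, 3.3333) - (8, 3) = (-0.3333, 0.3333).

Step 2 — sample covariance matrix, S[i,j] = (1/(n-1)) · Σ_k (x_{k,i} - mean_i) · (x_{k,j} - mean_j), divisor n-1 = 5:
  S[U,U] = ((0.3333)·(0.3333) + (1.3333)·(1.3333) + (-0.6667)·(-0.6667) + (0.3333)·(0.3333) + (1.3333)·(1.3333) + (-2.6667)·(-2.6667)) / 5 = 11.3333/5 = 2.2667
  S[U,V] = ((0.3333)·(1.6667) + (1.3333)·(-1.3333) + (-0.6667)·(-1.3333) + (0.3333)·(0.6667) + (1.3333)·(-1.3333) + (-2.6667)·(1.6667)) / 5 = -6.3333/5 = -1.2667
  S[V,V] = ((1.6667)·(1.6667) + (-1.3333)·(-1.3333) + (-1.3333)·(-1.3333) + (0.6667)·(0.6667) + (-1.3333)·(-1.3333) + (1.6667)·(1.6667)) / 5 = 11.3333/5 = 2.2667
  S = [[2.2667, -1.2667],
 [-1.2667, 2.2667]].

Step 3 — invert S. det(S) = 2.2667·2.2667 - (-1.2667)² = 3.5333.
  S^{-1} = (1/det) · [[d, -b], [-b, a]] = [[0.6415, 0.3585],
 [0.3585, 0.6415]].

Step 4 — quadratic form (x̄ - mu_0)^T · S^{-1} · (x̄ - mu_0):
  S^{-1} · (x̄ - mu_0) = (-0.0943, 0.0943),
  (x̄ - mu_0)^T · [...] = (-0.3333)·(-0.0943) + (0.3333)·(0.0943) = 0.0629.

Step 5 — scale by n: T² = 6 · 0.0629 = 0.3774.

T² ≈ 0.3774


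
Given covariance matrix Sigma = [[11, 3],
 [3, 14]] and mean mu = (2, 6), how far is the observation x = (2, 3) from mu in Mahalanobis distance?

Step 1 — centre the observation: (x - mu) = (0, -3).

Step 2 — invert Sigma. det(Sigma) = 11·14 - (3)² = 145.
  Sigma^{-1} = (1/det) · [[d, -b], [-b, a]] = [[0.0966, -0.0207],
 [-0.0207, 0.0759]].

Step 3 — form the quadratic (x - mu)^T · Sigma^{-1} · (x - mu):
  Sigma^{-1} · (x - mu) = (0.0621, -0.2276).
  (x - mu)^T · [Sigma^{-1} · (x - mu)] = (0)·(0.0621) + (-3)·(-0.2276) = 0.6828.

Step 4 — take square root: d = √(0.6828) ≈ 0.8263.

d(x, mu) = √(0.6828) ≈ 0.8263


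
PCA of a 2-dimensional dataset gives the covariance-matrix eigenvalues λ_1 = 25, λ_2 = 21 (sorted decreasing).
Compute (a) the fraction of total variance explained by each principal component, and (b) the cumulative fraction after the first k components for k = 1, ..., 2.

Step 1 — total variance = trace(Sigma) = Σ λ_i = 25 + 21 = 46.

Step 2 — fraction explained by component i = λ_i / Σ λ:
  PC1: 25/46 = 0.5435
  PC2: 21/46 = 0.4565

Step 3 — cumulative fraction after k components = (λ_1 + ... + λ_k) / Σ λ:
  k = 1: 25/46 = 0.5435
  k = 2: (25 + 21)/46 = 46/46 = 1

Summary (fraction, with percent):

explained: PC1 0.5435 (54.35%), PC2 0.4565 (45.65%);  cumulative: 0.5435, 1


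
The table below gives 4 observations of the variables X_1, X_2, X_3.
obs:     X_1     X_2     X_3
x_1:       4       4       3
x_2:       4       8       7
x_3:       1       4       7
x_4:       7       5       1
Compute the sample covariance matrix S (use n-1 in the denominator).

Step 1 — column means:
  mean(X_1) = (4 + 4 + 1 + 7) / 4 = 16/4 = 4
  mean(X_2) = (4 + 8 + 4 + 5) / 4 = 21/4 = 5.25
  mean(X_3) = (3 + 7 + 7 + 1) / 4 = 18/4 = 4.5

Step 2 — sample covariance S[i,j] = (1/(n-1)) · Σ_k (x_{k,i} - mean_i) · (x_{k,j} - mean_j), with n-1 = 3.
  S[X_1,X_1] = ((0)·(0) + (0)·(0) + (-3)·(-3) + (3)·(3)) / 3 = 18/3 = 6
  S[X_1,X_2] = ((0)·(-1.25) + (0)·(2.75) + (-3)·(-1.25) + (3)·(-0.25)) / 3 = 3/3 = 1
  S[X_1,X_3] = ((0)·(-1.5) + (0)·(2.5) + (-3)·(2.5) + (3)·(-3.5)) / 3 = -18/3 = -6
  S[X_2,X_2] = ((-1.25)·(-1.25) + (2.75)·(2.75) + (-1.25)·(-1.25) + (-0.25)·(-0.25)) / 3 = 10.75/3 = 3.5833
  S[X_2,X_3] = ((-1.25)·(-1.5) + (2.75)·(2.5) + (-1.25)·(2.5) + (-0.25)·(-3.5)) / 3 = 6.5/3 = 2.1667
  S[X_3,X_3] = ((-1.5)·(-1.5) + (2.5)·(2.5) + (2.5)·(2.5) + (-3.5)·(-3.5)) / 3 = 27/3 = 9

S is symmetric (S[j,i] = S[i,j]). Assembling:

S = [[6, 1, -6],
 [1, 3.5833, 2.1667],
 [-6, 2.1667, 9]]


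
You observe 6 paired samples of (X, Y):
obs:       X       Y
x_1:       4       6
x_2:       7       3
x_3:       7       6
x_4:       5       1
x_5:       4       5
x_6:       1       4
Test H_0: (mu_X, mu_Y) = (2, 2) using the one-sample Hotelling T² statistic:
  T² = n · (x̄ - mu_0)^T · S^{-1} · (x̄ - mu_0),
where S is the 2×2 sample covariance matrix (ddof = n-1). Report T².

Step 1 — sample mean vector:
  mean(X) = (4 + 7 + 7 + 5 + 4 + 1) / 6 = 28/6 = 4.6667
  mean(Y) = (6 + 3 + 6 + 1 + 5 + 4) / 6 = 25/6 = 4.1667
  x̄ = (4.6667, 4.1667),  deviation x̄ - mu_0 = (4.6667, 4.1667) - (2, 2) = (2.6667, 2.1667).

Step 2 — sample covariance matrix, S[i,j] = (1/(n-1)) · Σ_k (x_{k,i} - mean_i) · (x_{k,j} - mean_j), divisor n-1 = 5:
  S[X,X] = ((-0.6667)·(-0.6667) + (2.3333)·(2.3333) + (2.3333)·(2.3333) + (0.3333)·(0.3333) + (-0.6667)·(-0.6667) + (-3.6667)·(-3.6667)) / 5 = 25.3333/5 = 5.0667
  S[X,Y] = ((-0.6667)·(1.8333) + (2.3333)·(-1.1667) + (2.3333)·(1.8333) + (0.3333)·(-3.1667) + (-0.6667)·(0.8333) + (-3.6667)·(-0.1667)) / 5 = -0.6667/5 = -0.1333
  S[Y,Y] = ((1.8333)·(1.8333) + (-1.1667)·(-1.1667) + (1.8333)·(1.8333) + (-3.1667)·(-3.1667) + (0.8333)·(0.8333) + (-0.1667)·(-0.1667)) / 5 = 18.8333/5 = 3.7667
  S = [[5.0667, -0.1333],
 [-0.1333, 3.7667]].

Step 3 — invert S. det(S) = 5.0667·3.7667 - (-0.1333)² = 19.0667.
  S^{-1} = (1/det) · [[d, -b], [-b, a]] = [[0.1976, 0.007],
 [0.007, 0.2657]].

Step 4 — quadratic form (x̄ - mu_0)^T · S^{-1} · (x̄ - mu_0):
  S^{-1} · (x̄ - mu_0) = (0.542, 0.5944),
  (x̄ - mu_0)^T · [...] = (2.6667)·(0.542) + (2.1667)·(0.5944) = 2.7331.

Step 5 — scale by n: T² = 6 · 2.7331 = 16.3986.

T² ≈ 16.3986


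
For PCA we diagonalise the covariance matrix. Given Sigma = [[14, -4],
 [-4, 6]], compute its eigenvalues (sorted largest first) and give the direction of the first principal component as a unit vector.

Step 1 — characteristic polynomial of 2×2 Sigma:
  det(Sigma - λI) = λ² - trace · λ + det = 0.
  trace = 14 + 6 = 20, det = 14·6 - (-4)² = 68.
Step 2 — discriminant:
  Δ = trace² - 4·det = 400 - 272 = 128.
Step 3 — eigenvalues:
  λ = (trace ± √Δ)/2 = (20 ± 11.3137)/2,
  λ_1 = 15.6569,  λ_2 = 4.3431.

Step 4 — unit eigenvector for λ_1: solve (Sigma - λ_1 I)v = 0. First row:
  (14 - 15.6569)·v_x + (-4)·v_y = 0, i.e. (-1.6569)·v_x + (-4)·v_y = 0,
  so v ∝ (b, λ_1 - a) = (-4, 1.6569); multiply by -1 so the first entry is positive: u = (4, -1.6569).
  ||u|| = √((4)² + (-1.6569)²) = √(18.7452) ≈ 4.3296,
  v_1 = u/||u|| ≈ (0.9239, -0.3827) (||v_1|| = 1).

λ_1 = 15.6569,  λ_2 = 4.3431;  v_1 ≈ (0.9239, -0.3827)


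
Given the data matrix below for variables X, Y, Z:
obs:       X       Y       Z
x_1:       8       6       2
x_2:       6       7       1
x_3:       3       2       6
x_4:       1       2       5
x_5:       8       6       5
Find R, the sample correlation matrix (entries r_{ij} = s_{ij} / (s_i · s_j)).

Step 1 — column means:
  mean(X) = (8 + 6 + 3 + 1 + 8) / 5 = 26/5 = 5.2
  mean(Y) = (6 + 7 + 2 + 2 + 6) / 5 = 23/5 = 4.6
  mean(Z) = (2 + 1 + 6 + 5 + 5) / 5 = 19/5 = 3.8

Step 2 — sample variances and covariances s[i,j] = (1/(n-1)) · Σ_k (x_{k,i} - mean_i) · (x_{k,j} - mean_j), with n-1 = 4:
  s[X,X] = ((2.8)·(2.8) + (0.8)·(0.8) + (-2.2)·(-2.2) + (-4.2)·(-4.2) + (2.8)·(2.8)) / 4 = 38.8/4 = 9.7
  s[X,Y] = ((2.8)·(1.4) + (0.8)·(2.4) + (-2.2)·(-2.6) + (-4.2)·(-2.6) + (2.8)·(1.4)) / 4 = 26.4/4 = 6.6
  s[X,Z] = ((2.8)·(-1.8) + (0.8)·(-2.8) + (-2.2)·(2.2) + (-4.2)·(1.2) + (2.8)·(1.2)) / 4 = -13.8/4 = -3.45
  s[Y,Y] = ((1.4)·(1.4) + (2.4)·(2.4) + (-2.6)·(-2.6) + (-2.6)·(-2.6) + (1.4)·(1.4)) / 4 = 23.2/4 = 5.8
  s[Y,Z] = ((1.4)·(-1.8) + (2.4)·(-2.8) + (-2.6)·(2.2) + (-2.6)·(1.2) + (1.4)·(1.2)) / 4 = -16.4/4 = -4.1
  s[Z,Z] = ((-1.8)·(-1.8) + (-2.8)·(-2.8) + (2.2)·(2.2) + (1.2)·(1.2) + (1.2)·(1.2)) / 4 = 18.8/4 = 4.7
  Sample standard deviations s_i = √(s[i,i]):
  s(X) = √(9.7) = 3.1145
  s(Y) = √(5.8) = 2.4083
  s(Z) = √(4.7) = 2.1679

Step 3 — r_{ij} = s_{ij} / (s_i · s_j):
  r[X,X] = 1 (diagonal).
  r[X,Y] = 6.6 / (3.1145 · 2.4083) = 6.6 / 7.5007 = 0.8799
  r[X,Z] = -3.45 / (3.1145 · 2.1679) = -3.45 / 6.752 = -0.511
  r[Y,Y] = 1 (diagonal).
  r[Y,Z] = -4.1 / (2.4083 · 2.1679) = -4.1 / 5.2211 = -0.7853
  r[Z,Z] = 1 (diagonal).

R is symmetric with unit diagonal. Assembling:

R = [[1, 0.8799, -0.511],
 [0.8799, 1, -0.7853],
 [-0.511, -0.7853, 1]]


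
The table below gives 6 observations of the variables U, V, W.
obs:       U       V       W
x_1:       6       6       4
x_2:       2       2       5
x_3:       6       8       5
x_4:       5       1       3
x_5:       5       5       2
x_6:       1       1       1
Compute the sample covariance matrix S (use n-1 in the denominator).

Step 1 — column means:
  mean(U) = (6 + 2 + 6 + 5 + 5 + 1) / 6 = 25/6 = 4.1667
  mean(V) = (6 + 2 + 8 + 1 + 5 + 1) / 6 = 23/6 = 3.8333
  mean(W) = (4 + 5 + 5 + 3 + 2 + 1) / 6 = 20/6 = 3.3333

Step 2 — sample covariance S[i,j] = (1/(n-1)) · Σ_k (x_{k,i} - mean_i) · (x_{k,j} - mean_j), with n-1 = 5.
  S[U,U] = ((1.8333)·(1.8333) + (-2.1667)·(-2.1667) + (1.8333)·(1.8333) + (0.8333)·(0.8333) + (0.8333)·(0.8333) + (-3.1667)·(-3.1667)) / 5 = 22.8333/5 = 4.5667
  S[U,V] = ((1.8333)·(2.1667) + (-2.1667)·(-1.8333) + (1.8333)·(4.1667) + (0.8333)·(-2.8333) + (0.8333)·(1.1667) + (-3.1667)·(-2.8333)) / 5 = 23.1667/5 = 4.6333
  S[U,W] = ((1.8333)·(0.6667) + (-2.1667)·(1.6667) + (1.8333)·(1.6667) + (0.8333)·(-0.3333) + (0.8333)·(-1.3333) + (-3.1667)·(-2.3333)) / 5 = 6.6667/5 = 1.3333
  S[V,V] = ((2.1667)·(2.1667) + (-1.8333)·(-1.8333) + (4.1667)·(4.1667) + (-2.8333)·(-2.8333) + (1.1667)·(1.1667) + (-2.8333)·(-2.8333)) / 5 = 42.8333/5 = 8.5667
  S[V,W] = ((2.1667)·(0.6667) + (-1.8333)·(1.6667) + (4.1667)·(1.6667) + (-2.8333)·(-0.3333) + (1.1667)·(-1.3333) + (-2.8333)·(-2.3333)) / 5 = 11.3333/5 = 2.2667
  S[W,W] = ((0.6667)·(0.6667) + (1.6667)·(1.6667) + (1.6667)·(1.6667) + (-0.3333)·(-0.3333) + (-1.3333)·(-1.3333) + (-2.3333)·(-2.3333)) / 5 = 13.3333/5 = 2.6667

S is symmetric (S[j,i] = S[i,j]). Assembling:

S = [[4.5667, 4.6333, 1.3333],
 [4.6333, 8.5667, 2.2667],
 [1.3333, 2.2667, 2.6667]]


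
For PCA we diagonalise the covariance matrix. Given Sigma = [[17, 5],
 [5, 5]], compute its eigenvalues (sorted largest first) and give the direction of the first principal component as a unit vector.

Step 1 — characteristic polynomial of 2×2 Sigma:
  det(Sigma - λI) = λ² - trace · λ + det = 0.
  trace = 17 + 5 = 22, det = 17·5 - (5)² = 60.
Step 2 — discriminant:
  Δ = trace² - 4·det = 484 - 240 = 244.
Step 3 — eigenvalues:
  λ = (trace ± √Δ)/2 = (22 ± 15.6205)/2,
  λ_1 = 18.8102,  λ_2 = 3.1898.

Step 4 — unit eigenvector for λ_1: solve (Sigma - λ_1 I)v = 0. First row:
  (17 - 18.8102)·v_x + (5)·v_y = 0, i.e. (-1.8102)·v_x + (5)·v_y = 0,
  so v ∝ (b, λ_1 - a) = (5, 1.8102) = u.
  ||u|| = √((5)² + (1.8102)²) = √(28.277) ≈ 5.3176,
  v_1 = u/||u|| ≈ (0.9403, 0.3404) (||v_1|| = 1).

λ_1 = 18.8102,  λ_2 = 3.1898;  v_1 ≈ (0.9403, 0.3404)


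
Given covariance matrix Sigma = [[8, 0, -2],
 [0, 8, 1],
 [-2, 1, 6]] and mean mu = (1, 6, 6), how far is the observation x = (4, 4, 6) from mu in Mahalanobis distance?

Step 1 — centre the observation: (x - mu) = (3, -2, 0).

Step 2 — invert Sigma (cofactor / det for 3×3, or solve directly):
  Sigma^{-1} = [[0.1366, -0.0058, 0.0465],
 [-0.0058, 0.1279, -0.0233],
 [0.0465, -0.0233, 0.186]].

Step 3 — form the quadratic (x - mu)^T · Sigma^{-1} · (x - mu):
  Sigma^{-1} · (x - mu) = (0.4215, -0.2733, 0.186).
  (x - mu)^T · [Sigma^{-1} · (x - mu)] = (3)·(0.4215) + (-2)·(-0.2733) + (0)·(0.186) = 1.811.

Step 4 — take square root: d = √(1.811) ≈ 1.3458.

d(x, mu) = √(1.811) ≈ 1.3458


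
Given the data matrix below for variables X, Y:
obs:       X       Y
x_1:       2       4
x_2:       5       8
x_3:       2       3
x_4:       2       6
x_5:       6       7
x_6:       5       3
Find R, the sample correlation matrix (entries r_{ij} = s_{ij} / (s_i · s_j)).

Step 1 — column means:
  mean(X) = (2 + 5 + 2 + 2 + 6 + 5) / 6 = 22/6 = 3.6667
  mean(Y) = (4 + 8 + 3 + 6 + 7 + 3) / 6 = 31/6 = 5.1667

Step 2 — sample variances and covariances s[i,j] = (1/(n-1)) · Σ_k (x_{k,i} - mean_i) · (x_{k,j} - mean_j), with n-1 = 5:
  s[X,X] = ((-1.6667)·(-1.6667) + (1.3333)·(1.3333) + (-1.6667)·(-1.6667) + (-1.6667)·(-1.6667) + (2.3333)·(2.3333) + (1.3333)·(1.3333)) / 5 = 17.3333/5 = 3.4667
  s[X,Y] = ((-1.6667)·(-1.1667) + (1.3333)·(2.8333) + (-1.6667)·(-2.1667) + (-1.6667)·(0.8333) + (2.3333)·(1.8333) + (1.3333)·(-2.1667)) / 5 = 9.3333/5 = 1.8667
  s[Y,Y] = ((-1.1667)·(-1.1667) + (2.8333)·(2.8333) + (-2.1667)·(-2.1667) + (0.8333)·(0.8333) + (1.8333)·(1.8333) + (-2.1667)·(-2.1667)) / 5 = 22.8333/5 = 4.5667
  Sample standard deviations s_i = √(s[i,i]):
  s(X) = √(3.4667) = 1.8619
  s(Y) = √(4.5667) = 2.137

Step 3 — r_{ij} = s_{ij} / (s_i · s_j):
  r[X,X] = 1 (diagonal).
  r[X,Y] = 1.8667 / (1.8619 · 2.137) = 1.8667 / 3.9788 = 0.4691
  r[Y,Y] = 1 (diagonal).

R is symmetric with unit diagonal. Assembling:

R = [[1, 0.4691],
 [0.4691, 1]]


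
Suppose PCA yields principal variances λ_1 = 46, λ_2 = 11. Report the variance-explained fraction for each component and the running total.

Step 1 — total variance = trace(Sigma) = Σ λ_i = 46 + 11 = 57.

Step 2 — fraction explained by component i = λ_i / Σ λ:
  PC1: 46/57 = 0.807
  PC2: 11/57 = 0.193

Step 3 — cumulative fraction after k components = (λ_1 + ... + λ_k) / Σ λ:
  k = 1: 46/57 = 0.807
  k = 2: (46 + 11)/57 = 57/57 = 1

Summary (fraction, with percent):

explained: PC1 0.807 (80.7%), PC2 0.193 (19.3%);  cumulative: 0.807, 1


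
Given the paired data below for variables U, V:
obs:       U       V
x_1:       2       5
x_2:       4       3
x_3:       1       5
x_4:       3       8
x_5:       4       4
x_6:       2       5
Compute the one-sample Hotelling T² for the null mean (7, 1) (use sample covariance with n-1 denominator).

Step 1 — sample mean vector:
  mean(U) = (2 + 4 + 1 + 3 + 4 + 2) / 6 = 16/6 = 2.6667
  mean(V) = (5 + 3 + 5 + 8 + 4 + 5) / 6 = 30/6 = 5
  x̄ = (2.6667, 5),  deviation x̄ - mu_0 = (2.6667, 5) - (7, 1) = (-4.3333, 4).

Step 2 — sample covariance matrix, S[i,j] = (1/(n-1)) · Σ_k (x_{k,i} - mean_i) · (x_{k,j} - mean_j), divisor n-1 = 5:
  S[U,U] = ((-0.6667)·(-0.6667) + (1.3333)·(1.3333) + (-1.6667)·(-1.6667) + (0.3333)·(0.3333) + (1.3333)·(1.3333) + (-0.6667)·(-0.6667)) / 5 = 7.3333/5 = 1.4667
  S[U,V] = ((-0.6667)·(0) + (1.3333)·(-2) + (-1.6667)·(0) + (0.3333)·(3) + (1.3333)·(-1) + (-0.6667)·(0)) / 5 = -3/5 = -0.6
  S[V,V] = ((0)·(0) + (-2)·(-2) + (0)·(0) + (3)·(3) + (-1)·(-1) + (0)·(0)) / 5 = 14/5 = 2.8
  S = [[1.4667, -0.6],
 [-0.6, 2.8]].

Step 3 — invert S. det(S) = 1.4667·2.8 - (-0.6)² = 3.7467.
  S^{-1} = (1/det) · [[d, -b], [-b, a]] = [[0.7473, 0.1601],
 [0.1601, 0.3915]].

Step 4 — quadratic form (x̄ - mu_0)^T · S^{-1} · (x̄ - mu_0):
  S^{-1} · (x̄ - mu_0) = (-2.5979, 0.8719),
  (x̄ - mu_0)^T · [...] = (-4.3333)·(-2.5979) + (4)·(0.8719) = 14.745.

Step 5 — scale by n: T² = 6 · 14.745 = 88.4698.

T² ≈ 88.4698


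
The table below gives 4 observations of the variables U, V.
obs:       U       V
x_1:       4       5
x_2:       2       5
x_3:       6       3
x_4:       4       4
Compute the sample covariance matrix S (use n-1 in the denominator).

Step 1 — column means:
  mean(U) = (4 + 2 + 6 + 4) / 4 = 16/4 = 4
  mean(V) = (5 + 5 + 3 + 4) / 4 = 17/4 = 4.25

Step 2 — sample covariance S[i,j] = (1/(n-1)) · Σ_k (x_{k,i} - mean_i) · (x_{k,j} - mean_j), with n-1 = 3.
  S[U,U] = ((0)·(0) + (-2)·(-2) + (2)·(2) + (0)·(0)) / 3 = 8/3 = 2.6667
  S[U,V] = ((0)·(0.75) + (-2)·(0.75) + (2)·(-1.25) + (0)·(-0.25)) / 3 = -4/3 = -1.3333
  S[V,V] = ((0.75)·(0.75) + (0.75)·(0.75) + (-1.25)·(-1.25) + (-0.25)·(-0.25)) / 3 = 2.75/3 = 0.9167

S is symmetric (S[j,i] = S[i,j]). Assembling:

S = [[2.6667, -1.3333],
 [-1.3333, 0.9167]]


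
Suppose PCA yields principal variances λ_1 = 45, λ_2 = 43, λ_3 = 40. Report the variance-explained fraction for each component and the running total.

Step 1 — total variance = trace(Sigma) = Σ λ_i = 45 + 43 + 40 = 128.

Step 2 — fraction explained by component i = λ_i / Σ λ:
  PC1: 45/128 = 0.3516
  PC2: 43/128 = 0.3359
  PC3: 40/128 = 0.3125

Step 3 — cumulative fraction after k components = (λ_1 + ... + λ_k) / Σ λ:
  k = 1: 45/128 = 0.3516
  k = 2: (45 + 43)/128 = 88/128 = 0.6875
  k = 3: (45 + 43 + 40)/128 = 128/128 = 1

Summary (fraction, with percent):

explained: PC1 0.3516 (35.16%), PC2 0.3359 (33.59%), PC3 0.3125 (31.25%);  cumulative: 0.3516, 0.6875, 1


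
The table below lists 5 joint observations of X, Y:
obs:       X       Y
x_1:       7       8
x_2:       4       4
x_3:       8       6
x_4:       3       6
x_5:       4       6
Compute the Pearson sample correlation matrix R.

Step 1 — column means:
  mean(X) = (7 + 4 + 8 + 3 + 4) / 5 = 26/5 = 5.2
  mean(Y) = (8 + 4 + 6 + 6 + 6) / 5 = 30/5 = 6

Step 2 — sample variances and covariances s[i,j] = (1/(n-1)) · Σ_k (x_{k,i} - mean_i) · (x_{k,j} - mean_j), with n-1 = 4:
  s[X,X] = ((1.8)·(1.8) + (-1.2)·(-1.2) + (2.8)·(2.8) + (-2.2)·(-2.2) + (-1.2)·(-1.2)) / 4 = 18.8/4 = 4.7
  s[X,Y] = ((1.8)·(2) + (-1.2)·(-2) + (2.8)·(0) + (-2.2)·(0) + (-1.2)·(0)) / 4 = 6/4 = 1.5
  s[Y,Y] = ((2)·(2) + (-2)·(-2) + (0)·(0) + (0)·(0) + (0)·(0)) / 4 = 8/4 = 2
  Sample standard deviations s_i = √(s[i,i]):
  s(X) = √(4.7) = 2.1679
  s(Y) = √(2) = 1.4142

Step 3 — r_{ij} = s_{ij} / (s_i · s_j):
  r[X,X] = 1 (diagonal).
  r[X,Y] = 1.5 / (2.1679 · 1.4142) = 1.5 / 3.0659 = 0.4892
  r[Y,Y] = 1 (diagonal).

R is symmetric with unit diagonal. Assembling:

R = [[1, 0.4892],
 [0.4892, 1]]
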